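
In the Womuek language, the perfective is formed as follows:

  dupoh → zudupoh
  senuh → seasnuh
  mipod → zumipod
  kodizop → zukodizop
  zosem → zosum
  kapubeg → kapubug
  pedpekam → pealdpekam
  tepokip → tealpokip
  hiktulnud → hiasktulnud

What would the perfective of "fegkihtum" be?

feasgkihtum

senuh and dupoh both end in -h yet inflect differently (seasnuh, zudupoh), so the final letter is not what conditions the rule; the last vowel is.
"fegkihtum" has last vowel 'u'. The stems whose last vowel is 'u' (hiktulnud → hiasktulnud, senuh → seasnuh) insert -as- after the first vowel.
The other patterns: stems whose last vowel is 'e' change the last vowel to 'u'; stems whose last vowel is 'o' add the prefix zu-; stems whose last vowel is 'a' or 'i' insert -al- after the first vowel.
So fegkihtum → feasgkihtum.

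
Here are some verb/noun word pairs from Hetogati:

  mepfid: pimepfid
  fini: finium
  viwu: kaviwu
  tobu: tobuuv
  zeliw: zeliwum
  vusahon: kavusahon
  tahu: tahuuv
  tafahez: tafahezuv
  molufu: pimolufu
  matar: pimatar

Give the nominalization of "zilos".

tobu and molufu both end in -u yet inflect differently (tobuuv, pimolufu), so the final letter is not what conditions the rule; the first letter is.
"zilos" begins with z-. The one such stem in the data (zeliw → zeliwum) adds -um, so the same rule applies.
So zilos → zilosum.

zilosum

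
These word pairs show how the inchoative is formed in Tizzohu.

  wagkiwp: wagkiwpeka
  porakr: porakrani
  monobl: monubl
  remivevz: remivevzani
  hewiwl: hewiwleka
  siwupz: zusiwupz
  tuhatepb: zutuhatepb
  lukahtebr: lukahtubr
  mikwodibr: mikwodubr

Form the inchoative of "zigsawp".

zigsawpeka

hewiwl and monobl both end in -l yet inflect differently (hewiwleka, monubl), so the final letter is not what conditions the rule; the second-to-last letter is.
"zigsawp" has second-to-last letter 'w'. The stems whose second-to-last letter is 'w' (wagkiwp → wagkiwpeka, hewiwl → hewiwleka) add -eka.
So zigsawp → zigsawpeka.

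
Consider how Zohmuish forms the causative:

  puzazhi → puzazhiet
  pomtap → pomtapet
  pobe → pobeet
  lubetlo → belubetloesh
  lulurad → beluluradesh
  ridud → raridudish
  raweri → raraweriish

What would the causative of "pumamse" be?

"pumamse" begins with p-. The stems beginning with p- (puzazhi → puzazhiet, pomtap → pomtapet, pobe → pobeet) add -et.
The other patterns: stems beginning with l- add be- … -esh around the stem; stems beginning with r- add ra- … -ish around the stem.
So pumamse → pumamseet.

pumamseet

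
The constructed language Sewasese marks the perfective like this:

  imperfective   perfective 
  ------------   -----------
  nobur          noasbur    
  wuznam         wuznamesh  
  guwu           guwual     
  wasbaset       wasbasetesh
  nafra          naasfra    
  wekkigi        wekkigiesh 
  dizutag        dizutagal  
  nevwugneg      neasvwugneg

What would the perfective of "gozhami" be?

gozhamial

"gozhami" begins with g-. The one such stem in the data (guwu → guwual) adds -al, so the same rule applies.
So gozhami → gozhamial.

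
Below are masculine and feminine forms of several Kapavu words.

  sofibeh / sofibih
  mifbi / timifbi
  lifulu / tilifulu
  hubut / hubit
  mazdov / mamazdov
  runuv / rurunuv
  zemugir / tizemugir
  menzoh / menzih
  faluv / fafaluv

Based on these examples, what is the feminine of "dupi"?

hubut and faluv both have last vowel 'u' yet inflect differently (hubit, fafaluv), so the last vowel is not what conditions the rule; the final letter is.
"dupi" ends in -i. The one such stem in the data (mifbi → timifbi) adds the prefix ti-, so the same rule applies.
So dupi → tidupi.

tidupi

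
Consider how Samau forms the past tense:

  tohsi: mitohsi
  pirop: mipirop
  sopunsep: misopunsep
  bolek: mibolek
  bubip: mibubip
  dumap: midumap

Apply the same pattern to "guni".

Every pair shown (tohsi → mitohsi, pirop → mipirop, sopunsep → misopunsep, …) follows the same rule: add the prefix mi-.
So guni → miguni.

miguni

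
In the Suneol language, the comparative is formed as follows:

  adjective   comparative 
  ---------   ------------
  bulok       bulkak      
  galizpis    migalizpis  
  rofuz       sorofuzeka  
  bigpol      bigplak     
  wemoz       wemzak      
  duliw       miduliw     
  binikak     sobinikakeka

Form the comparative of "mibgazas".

"mibgazas" has last vowel 'a'. The one such stem in the data (binikak → sobinikakeka) adds so- … -eka around the stem, so the same rule applies.
The other patterns: stems whose last vowel is 'i' add the prefix mi-; stems whose last vowel is 'o' delete the last vowel and add -ak.
So mibgazas → somibgazaseka.

somibgazaseka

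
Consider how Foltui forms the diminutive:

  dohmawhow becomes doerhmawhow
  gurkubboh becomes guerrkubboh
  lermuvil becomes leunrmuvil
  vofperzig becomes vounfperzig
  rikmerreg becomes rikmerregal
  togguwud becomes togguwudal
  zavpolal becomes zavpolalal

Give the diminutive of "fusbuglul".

fusbuglulal

vofperzig and rikmerreg both end in -g yet inflect differently (vounfperzig, rikmerregal), so the final letter is not what conditions the rule; the last vowel is.
"fusbuglul" has last vowel 'u'. The one such stem in the data (togguwud → togguwudal) adds -al, so the same rule applies.
So fusbuglul → fusbuglulal.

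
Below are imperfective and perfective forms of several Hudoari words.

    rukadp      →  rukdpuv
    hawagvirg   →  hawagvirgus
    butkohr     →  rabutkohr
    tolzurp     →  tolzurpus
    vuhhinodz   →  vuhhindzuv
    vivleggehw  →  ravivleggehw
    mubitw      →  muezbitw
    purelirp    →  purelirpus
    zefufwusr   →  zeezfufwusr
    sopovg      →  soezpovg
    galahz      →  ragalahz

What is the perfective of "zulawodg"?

zulawdguv

"zulawodg" has second-to-last letter 'd'. The stems whose second-to-last letter is 'd' (rukadp → rukdpuv, vuhhinodz → vuhhindzuv) delete the last vowel and add -uv.
The other patterns: stems whose second-to-last letter is 'h' add the prefix ra-; stems whose second-to-last letter is 'r' add -us; stems whose second-to-last letter is 's', 't' or 'v' insert -ez- after the first vowel.
So zulawodg → zulawdguv.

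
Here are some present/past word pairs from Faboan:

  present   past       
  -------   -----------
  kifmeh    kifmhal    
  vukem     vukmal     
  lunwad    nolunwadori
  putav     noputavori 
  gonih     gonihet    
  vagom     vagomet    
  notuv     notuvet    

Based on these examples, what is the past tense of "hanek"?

kifmeh and gonih both end in -h yet inflect differently (kifmhal, gonihet), so the final letter is not what conditions the rule; the last vowel is.
"hanek" has last vowel 'e'. The stems whose last vowel is 'e' (kifmeh → kifmhal, vukem → vukmal) delete the last vowel and add -al.
So hanek → hankal.

hankal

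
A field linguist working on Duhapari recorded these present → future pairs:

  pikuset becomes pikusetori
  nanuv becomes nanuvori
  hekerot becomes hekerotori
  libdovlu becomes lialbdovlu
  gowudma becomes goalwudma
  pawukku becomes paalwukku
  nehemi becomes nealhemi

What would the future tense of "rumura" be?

nanuv and libdovlu both have last vowel 'u' yet inflect differently (nanuvori, lialbdovlu), so the last vowel is not what conditions the rule; whether the stem ends in a vowel or a consonant is.
"rumura" ends in a vowel. The stems ending in a vowel (libdovlu → lialbdovlu, gowudma → goalwudma, pawukku → paalwukku) insert -al- after the first vowel.
The other pattern: stems ending in a consonant add -ori.
So rumura → rualmura.

rualmura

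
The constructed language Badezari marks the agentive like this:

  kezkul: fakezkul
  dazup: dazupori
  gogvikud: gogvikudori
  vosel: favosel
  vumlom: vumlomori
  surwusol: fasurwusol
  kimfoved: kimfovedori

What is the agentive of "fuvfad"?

fuvfadori

"fuvfad" ends in -d. The stems ending in -d (kimfoved → kimfovedori, gogvikud → gogvikudori) add -ori.
So fuvfad → fuvfadori.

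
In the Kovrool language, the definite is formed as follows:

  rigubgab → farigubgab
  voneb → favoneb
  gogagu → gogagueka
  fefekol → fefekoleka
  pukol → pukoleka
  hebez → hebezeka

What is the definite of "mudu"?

mudueka

voneb and hebez both have last vowel 'e' yet inflect differently (favoneb, hebezeka), so the last vowel is not what conditions the rule; the final letter is.
"mudu" ends in -u. The one such stem in the data (gogagu → gogagueka) adds -eka, so the same rule applies.
So mudu → mudueka.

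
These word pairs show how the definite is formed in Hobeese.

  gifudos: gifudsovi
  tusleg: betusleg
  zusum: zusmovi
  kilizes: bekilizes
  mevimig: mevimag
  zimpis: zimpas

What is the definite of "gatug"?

"gatug" has last vowel 'u'. The one such stem in the data (zusum → zusmovi) deletes the last vowel and adds -ovi (as does gifudos), so the same rule applies.
The other patterns: stems whose last vowel is 'e' add the prefix be-; stems whose last vowel is 'i' change the last vowel to 'a'.
So gatug → gatgovi.

gatgovi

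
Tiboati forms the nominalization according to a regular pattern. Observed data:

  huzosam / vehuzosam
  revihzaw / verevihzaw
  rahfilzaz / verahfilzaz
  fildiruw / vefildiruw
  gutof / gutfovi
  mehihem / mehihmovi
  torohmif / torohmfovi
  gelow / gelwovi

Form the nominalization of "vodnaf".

vevodnaf

"vodnaf" has last vowel 'a'. The stems whose last vowel is 'a' (huzosam → vehuzosam, revihzaw → verevihzaw, rahfilzaz → verahfilzaz) add the prefix ve-.
So vodnaf → vevodnaf.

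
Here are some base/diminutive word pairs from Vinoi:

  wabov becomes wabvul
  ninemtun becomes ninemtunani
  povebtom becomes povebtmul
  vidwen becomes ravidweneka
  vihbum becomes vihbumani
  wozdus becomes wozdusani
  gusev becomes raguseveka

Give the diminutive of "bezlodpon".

"bezlodpon" has last vowel 'o'. The stems whose last vowel is 'o' (wabov → wabvul, povebtom → povebtmul) delete the last vowel and add -ul.
So bezlodpon → bezlodpnul.

bezlodpnul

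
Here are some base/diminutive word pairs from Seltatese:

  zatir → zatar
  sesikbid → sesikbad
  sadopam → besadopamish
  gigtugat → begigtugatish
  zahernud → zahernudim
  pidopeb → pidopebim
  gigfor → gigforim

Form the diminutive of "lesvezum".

"lesvezum" has last vowel 'u'. The one such stem in the data (zahernud → zahernudim) adds -im, so the same rule applies.
The other patterns: stems whose last vowel is 'i' change the last vowel to 'a'; stems whose last vowel is 'a' add be- … -ish around the stem.
So lesvezum → lesvezumim.

lesvezumim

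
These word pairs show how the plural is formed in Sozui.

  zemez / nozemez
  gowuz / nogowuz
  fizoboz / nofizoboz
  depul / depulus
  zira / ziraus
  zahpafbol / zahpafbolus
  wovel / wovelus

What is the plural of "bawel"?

"bawel" ends in -l. The stems ending in -l (depul → depulus, zahpafbol → zahpafbolus, wovel → wovelus) add -us.
The other pattern: stems ending in -z add the prefix no-.
So bawel → bawelus.

bawelus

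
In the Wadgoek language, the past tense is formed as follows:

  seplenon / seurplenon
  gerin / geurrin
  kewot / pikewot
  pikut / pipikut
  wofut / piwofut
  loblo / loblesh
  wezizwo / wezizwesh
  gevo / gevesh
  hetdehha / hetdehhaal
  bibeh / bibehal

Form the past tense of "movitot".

seplenon and kewot both have last vowel 'o' yet inflect differently (seurplenon, pikewot), so the last vowel is not what conditions the rule; the final letter is.
"movitot" ends in -t. The stems ending in -t (kewot → pikewot, pikut → pipikut, wofut → piwofut) add the prefix pi-.
So movitot → pimovitot.

pimovitot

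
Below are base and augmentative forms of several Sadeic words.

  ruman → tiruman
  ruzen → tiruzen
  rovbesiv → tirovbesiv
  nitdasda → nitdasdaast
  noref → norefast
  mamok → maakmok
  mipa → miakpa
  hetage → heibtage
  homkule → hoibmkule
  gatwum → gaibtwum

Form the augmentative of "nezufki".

"nezufki" begins with n-. The stems beginning with n- (nitdasda → nitdasdaast, noref → norefast) add -ast.
The other patterns: stems beginning with r- add the prefix ti-; stems beginning with m- insert -ak- after the first vowel; stems beginning with g- or h- insert -ib- after the first vowel.
So nezufki → nezufkiast.

nezufkiast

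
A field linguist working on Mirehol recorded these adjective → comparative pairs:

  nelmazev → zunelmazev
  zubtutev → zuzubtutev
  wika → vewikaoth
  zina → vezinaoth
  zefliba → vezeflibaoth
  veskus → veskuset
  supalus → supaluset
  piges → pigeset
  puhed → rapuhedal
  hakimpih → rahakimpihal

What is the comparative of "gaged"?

nelmazev and piges both have last vowel 'e' yet inflect differently (zunelmazev, pigeset), so the last vowel is not what conditions the rule; the final letter is.
"gaged" ends in -d. The one such stem in the data (puhed → rapuhedal) adds ra- … -al around the stem, so the same rule applies.
So gaged → ragagedal.

ragagedal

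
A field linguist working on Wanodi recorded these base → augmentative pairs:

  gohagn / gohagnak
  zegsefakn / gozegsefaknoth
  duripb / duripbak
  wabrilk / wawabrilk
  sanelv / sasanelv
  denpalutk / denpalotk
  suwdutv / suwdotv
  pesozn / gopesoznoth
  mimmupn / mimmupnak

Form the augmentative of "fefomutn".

"fefomutn" has second-to-last letter 't'. The stems whose second-to-last letter is 't' (denpalutk → denpalotk, suwdutv → suwdotv) change the last vowel to 'o'.
The other patterns: stems whose second-to-last letter is 'g' or 'p' add -ak; stems whose second-to-last letter is 'l' repeat the first consonant+vowel as a prefix; stems whose second-to-last letter is 'k' or 'z' add go- … -oth around the stem.
So fefomutn → fefomotn.

fefomotn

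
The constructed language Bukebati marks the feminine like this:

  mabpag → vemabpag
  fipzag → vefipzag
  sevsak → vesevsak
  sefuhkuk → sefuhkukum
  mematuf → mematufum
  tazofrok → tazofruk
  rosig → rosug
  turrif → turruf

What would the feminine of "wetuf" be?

"wetuf" has last vowel 'u'. The stems whose last vowel is 'u' (sefuhkuk → sefuhkukum, mematuf → mematufum) add -um.
So wetuf → wetufum.

wetufum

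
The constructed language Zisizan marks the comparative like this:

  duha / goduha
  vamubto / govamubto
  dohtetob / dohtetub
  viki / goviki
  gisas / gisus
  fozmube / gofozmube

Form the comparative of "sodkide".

gisas and duha both have last vowel 'a' yet inflect differently (gisus, goduha), so the last vowel is not what conditions the rule; whether the stem ends in a vowel or a consonant is.
"sodkide" ends in a vowel. The stems ending in a vowel (duha → goduha, fozmube → gofozmube, viki → goviki) add the prefix go-.
The other pattern: stems ending in a consonant change the last vowel to 'u'.
So sodkide → gosodkide.

gosodkide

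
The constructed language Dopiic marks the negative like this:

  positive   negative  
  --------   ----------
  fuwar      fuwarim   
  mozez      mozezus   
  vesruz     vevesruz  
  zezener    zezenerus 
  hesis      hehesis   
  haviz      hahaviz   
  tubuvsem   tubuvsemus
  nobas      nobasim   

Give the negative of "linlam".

mozez and haviz both end in -z yet inflect differently (mozezus, hahaviz), so the final letter is not what conditions the rule; the last vowel is.
"linlam" has last vowel 'a'. The stems whose last vowel is 'a' (nobas → nobasim, fuwar → fuwarim) add -im.
The other patterns: stems whose last vowel is 'e' add -us; stems whose last vowel is 'i' or 'u' repeat the first consonant+vowel as a prefix.
So linlam → linlamim.

linlamim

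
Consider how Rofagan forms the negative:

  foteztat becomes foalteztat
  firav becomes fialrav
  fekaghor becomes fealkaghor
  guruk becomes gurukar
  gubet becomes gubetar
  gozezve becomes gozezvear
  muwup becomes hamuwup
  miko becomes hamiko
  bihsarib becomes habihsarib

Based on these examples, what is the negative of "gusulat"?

gusulatar

"gusulat" begins with g-. The stems beginning with g- (guruk → gurukar, gubet → gubetar, gozezve → gozezvear) add -ar.
The other patterns: stems beginning with f- insert -al- after the first vowel; stems beginning with b- or m- add the prefix ha-.
So gusulat → gusulatar.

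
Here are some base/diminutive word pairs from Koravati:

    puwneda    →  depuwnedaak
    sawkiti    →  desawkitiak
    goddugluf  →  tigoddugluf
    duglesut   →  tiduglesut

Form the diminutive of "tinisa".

detinisaak

"tinisa" ends in a vowel. The stems ending in a vowel (puwneda → depuwnedaak, sawkiti → desawkitiak) add de- … -ak around the stem.
The other pattern: stems ending in a consonant add the prefix ti-.
So tinisa → detinisaak.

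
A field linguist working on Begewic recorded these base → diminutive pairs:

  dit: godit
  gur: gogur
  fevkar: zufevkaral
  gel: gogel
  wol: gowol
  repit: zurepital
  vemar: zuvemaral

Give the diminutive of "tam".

gur and vemar both end in -r yet inflect differently (gogur, zuvemaral), so the final letter is not what conditions the rule; the number of vowels is.
"tam" has 1 vowel. The stems with 1 vowel (gur → gogur, wol → gowol, dit → godit) add the prefix go-.
So tam → gotam.

gotam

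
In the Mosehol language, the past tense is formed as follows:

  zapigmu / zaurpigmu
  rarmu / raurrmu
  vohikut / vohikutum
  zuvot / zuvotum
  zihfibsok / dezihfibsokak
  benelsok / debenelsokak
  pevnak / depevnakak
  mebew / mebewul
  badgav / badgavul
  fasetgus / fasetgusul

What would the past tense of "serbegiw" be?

serbegiwul

zapigmu and vohikut both have last vowel 'u' yet inflect differently (zaurpigmu, vohikutum), so the last vowel is not what conditions the rule; the final letter is.
"serbegiw" ends in -w. The one such stem in the data (mebew → mebewul) adds -ul, so the same rule applies.
So serbegiw → serbegiwul.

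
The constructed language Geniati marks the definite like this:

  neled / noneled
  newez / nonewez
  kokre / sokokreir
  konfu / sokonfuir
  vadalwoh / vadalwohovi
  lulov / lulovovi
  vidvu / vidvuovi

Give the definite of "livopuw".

"livopuw" begins with l-. The one such stem in the data (lulov → lulovovi) adds -ovi, so the same rule applies.
So livopuw → livopuwovi.

livopuwovi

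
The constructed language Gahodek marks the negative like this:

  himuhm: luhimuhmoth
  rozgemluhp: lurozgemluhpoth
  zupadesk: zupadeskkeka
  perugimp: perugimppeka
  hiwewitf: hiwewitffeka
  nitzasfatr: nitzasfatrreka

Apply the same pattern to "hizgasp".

rozgemluhp and perugimp both end in -p yet inflect differently (lurozgemluhpoth, perugimppeka), so the final letter is not what conditions the rule; the second-to-last letter is.
"hizgasp" has second-to-last letter 's'. The one such stem in the data (zupadesk → zupadeskkeka) doubles the final consonant and adds -eka (as do perugimp, hiwewitf), so the same rule applies.
The other pattern: stems whose second-to-last letter is 'h' add lu- … -oth around the stem.
So hizgasp → hizgasppeka.

hizgasppeka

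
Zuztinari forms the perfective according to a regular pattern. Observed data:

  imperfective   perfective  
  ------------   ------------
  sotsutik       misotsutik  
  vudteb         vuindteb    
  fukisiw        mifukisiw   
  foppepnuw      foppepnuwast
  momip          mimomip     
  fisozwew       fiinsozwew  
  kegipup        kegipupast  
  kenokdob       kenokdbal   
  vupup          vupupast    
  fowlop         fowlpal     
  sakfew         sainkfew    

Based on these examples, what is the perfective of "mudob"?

"mudob" has last vowel 'o'. The stems whose last vowel is 'o' (fowlop → fowlpal, kenokdob → kenokdbal) delete the last vowel and add -al.
So mudob → mudbal.

mudbal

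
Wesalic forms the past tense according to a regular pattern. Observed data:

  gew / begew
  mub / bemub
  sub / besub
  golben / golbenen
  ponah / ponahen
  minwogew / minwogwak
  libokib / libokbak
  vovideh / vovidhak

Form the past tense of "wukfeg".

gew and minwogew both end in -w yet inflect differently (begew, minwogwak), so the final letter is not what conditions the rule; the number of vowels is.
"wukfeg" has 2 vowels. The stems with 2 vowels (golben → golbenen, ponah → ponahen) add -en.
The other patterns: stems with 1 vowel add the prefix be-; stems with 3 vowels delete the last vowel and add -ak.
So wukfeg → wukfegen.

wukfegen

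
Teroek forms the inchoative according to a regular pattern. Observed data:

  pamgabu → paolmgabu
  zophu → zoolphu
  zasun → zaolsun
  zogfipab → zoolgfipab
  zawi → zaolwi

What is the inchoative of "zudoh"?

Every pair shown (pamgabu → paolmgabu, zophu → zoolphu, zasun → zaolsun, …) follows the same rule: insert -ol- after the first vowel.
So zudoh → zuoldoh.

zuoldoh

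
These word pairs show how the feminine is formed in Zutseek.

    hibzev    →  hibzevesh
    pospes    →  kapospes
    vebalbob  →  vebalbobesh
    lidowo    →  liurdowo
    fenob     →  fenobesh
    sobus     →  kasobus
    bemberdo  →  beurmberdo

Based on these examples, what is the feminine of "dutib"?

dutibesh

pospes and hibzev both have last vowel 'e' yet inflect differently (kapospes, hibzevesh), so the last vowel is not what conditions the rule; the final letter is.
"dutib" ends in -b. The stems ending in -b (fenob → fenobesh, vebalbob → vebalbobesh) add -esh.
The other patterns: stems ending in -s add the prefix ka-; stems ending in -o insert -ur- after the first vowel.
So dutib → dutibesh.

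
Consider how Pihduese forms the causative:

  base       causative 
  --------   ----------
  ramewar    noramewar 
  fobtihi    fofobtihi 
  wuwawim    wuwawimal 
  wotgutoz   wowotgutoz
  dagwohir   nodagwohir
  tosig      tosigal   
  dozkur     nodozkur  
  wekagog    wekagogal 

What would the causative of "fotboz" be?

fofotboz

dagwohir and wuwawim both have last vowel 'i' yet inflect differently (nodagwohir, wuwawimal), so the last vowel is not what conditions the rule; the final letter is.
"fotboz" ends in -z. The one such stem in the data (wotgutoz → wowotgutoz) repeats the first consonant+vowel as a prefix (as does fobtihi), so the same rule applies.
The other patterns: stems ending in -r add the prefix no-; stems ending in -g or -m add -al.
So fotboz → fofotboz.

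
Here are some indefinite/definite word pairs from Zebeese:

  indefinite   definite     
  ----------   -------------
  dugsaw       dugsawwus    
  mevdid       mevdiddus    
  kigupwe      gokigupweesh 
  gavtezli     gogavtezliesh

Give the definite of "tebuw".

gavtezli and mevdid both have last vowel 'i' yet inflect differently (gogavtezliesh, mevdiddus), so the last vowel is not what conditions the rule; whether the stem ends in a vowel or a consonant is.
"tebuw" ends in a consonant. The stems ending in a consonant (mevdid → mevdiddus, dugsaw → dugsawwus) double the final consonant and add -us.
The other pattern: stems ending in a vowel add go- … -esh around the stem.
So tebuw → tebuwwus.

tebuwwus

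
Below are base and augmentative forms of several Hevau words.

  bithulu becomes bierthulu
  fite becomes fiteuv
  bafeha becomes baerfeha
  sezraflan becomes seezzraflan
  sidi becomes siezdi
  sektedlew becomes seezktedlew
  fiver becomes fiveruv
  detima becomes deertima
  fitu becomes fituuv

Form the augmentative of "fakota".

fakotauv

fitu and bithulu both end in -u yet inflect differently (fituuv, bierthulu), so the final letter is not what conditions the rule; the first letter is.
"fakota" begins with f-. The stems beginning with f- (fitu → fituuv, fite → fiteuv, fiver → fiveruv) add -uv.
So fakota → fakotauv.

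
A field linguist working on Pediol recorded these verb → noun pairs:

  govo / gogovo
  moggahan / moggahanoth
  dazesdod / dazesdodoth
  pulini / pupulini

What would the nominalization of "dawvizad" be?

dawvizadoth

"dawvizad" ends in a consonant. The stems ending in a consonant (moggahan → moggahanoth, dazesdod → dazesdodoth) add -oth.
So dawvizad → dawvizadoth.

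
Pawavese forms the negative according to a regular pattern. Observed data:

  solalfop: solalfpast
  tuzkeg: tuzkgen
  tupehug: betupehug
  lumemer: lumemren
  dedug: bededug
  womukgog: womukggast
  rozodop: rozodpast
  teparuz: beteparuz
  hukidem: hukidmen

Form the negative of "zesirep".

"zesirep" has last vowel 'e'. The stems whose last vowel is 'e' (lumemer → lumemren, tuzkeg → tuzkgen, hukidem → hukidmen) delete the last vowel and add -en.
So zesirep → zesirpen.

zesirpen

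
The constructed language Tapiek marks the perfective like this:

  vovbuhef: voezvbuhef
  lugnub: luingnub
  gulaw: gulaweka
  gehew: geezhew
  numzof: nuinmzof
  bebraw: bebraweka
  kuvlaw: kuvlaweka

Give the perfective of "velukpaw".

"velukpaw" has last vowel 'a'. The stems whose last vowel is 'a' (kuvlaw → kuvlaweka, bebraw → bebraweka, gulaw → gulaweka) add -eka.
The other patterns: stems whose last vowel is 'e' insert -ez- after the first vowel; stems whose last vowel is 'o' or 'u' insert -in- after the first vowel.
So velukpaw → velukpaweka.

velukpaweka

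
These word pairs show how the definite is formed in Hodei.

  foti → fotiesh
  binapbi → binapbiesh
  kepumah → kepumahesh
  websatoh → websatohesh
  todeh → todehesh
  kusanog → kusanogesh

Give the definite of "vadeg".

vadegesh

Every pair shown (foti → fotiesh, binapbi → binapbiesh, kepumah → kepumahesh, …) follows the same rule: add -esh.
So vadeg → vadegesh.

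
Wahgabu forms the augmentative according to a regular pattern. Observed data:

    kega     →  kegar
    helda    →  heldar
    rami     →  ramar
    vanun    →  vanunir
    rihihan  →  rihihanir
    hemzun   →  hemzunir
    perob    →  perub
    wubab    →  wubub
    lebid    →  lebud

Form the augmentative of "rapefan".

kega and rihihan both have last vowel 'a' yet inflect differently (kegar, rihihanir), so the last vowel is not what conditions the rule; the final letter is.
"rapefan" ends in -n. The stems ending in -n (vanun → vanunir, rihihan → rihihanir, hemzun → hemzunir) add -ir.
The other patterns: stems ending in -a or -i drop the final letter and add -ar; stems ending in -b or -d change the last vowel to 'u'.
So rapefan → rapefanir.

rapefanir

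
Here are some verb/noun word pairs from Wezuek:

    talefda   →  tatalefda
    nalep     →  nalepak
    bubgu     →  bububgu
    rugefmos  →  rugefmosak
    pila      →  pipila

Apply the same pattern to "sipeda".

pila and nalep both have 2 vowels yet inflect differently (pipila, nalepak), so the number of vowels is not what conditions the rule; whether the stem ends in a vowel or a consonant is.
"sipeda" ends in a vowel. The stems ending in a vowel (pila → pipila, talefda → tatalefda, bubgu → bububgu) repeat the first consonant+vowel as a prefix.
So sipeda → sisipeda.

sisipeda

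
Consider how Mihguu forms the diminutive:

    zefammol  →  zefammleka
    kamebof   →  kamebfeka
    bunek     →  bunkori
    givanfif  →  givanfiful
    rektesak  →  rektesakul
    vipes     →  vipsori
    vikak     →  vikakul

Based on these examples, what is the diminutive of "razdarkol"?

razdarkleka

bunek and rektesak both end in -k yet inflect differently (bunkori, rektesakul), so the final letter is not what conditions the rule; the last vowel is.
"razdarkol" has last vowel 'o'. The stems whose last vowel is 'o' (zefammol → zefammleka, kamebof → kamebfeka) delete the last vowel and add -eka.
The other patterns: stems whose last vowel is 'e' delete the last vowel and add -ori; stems whose last vowel is 'a' or 'i' add -ul.
So razdarkol → razdarkleka.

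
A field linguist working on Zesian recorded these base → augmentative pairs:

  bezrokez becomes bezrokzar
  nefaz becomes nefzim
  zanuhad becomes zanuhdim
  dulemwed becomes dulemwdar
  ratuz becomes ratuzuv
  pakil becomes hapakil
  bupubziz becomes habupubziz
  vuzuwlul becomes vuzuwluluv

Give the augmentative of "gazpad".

gazpdim

nefaz and ratuz both end in -z yet inflect differently (nefzim, ratuzuv), so the final letter is not what conditions the rule; the last vowel is.
"gazpad" has last vowel 'a'. The stems whose last vowel is 'a' (zanuhad → zanuhdim, nefaz → nefzim) delete the last vowel and add -im.
So gazpad → gazpdim.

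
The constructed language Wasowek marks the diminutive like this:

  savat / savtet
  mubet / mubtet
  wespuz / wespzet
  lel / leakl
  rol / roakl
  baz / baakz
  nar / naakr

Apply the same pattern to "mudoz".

mudzet

wespuz and baz both end in -z yet inflect differently (wespzet, baakz), so the final letter is not what conditions the rule; the number of vowels is.
"mudoz" has 2 vowels. The stems with 2 vowels (savat → savtet, mubet → mubtet, wespuz → wespzet) delete the last vowel and add -et.
The other pattern: stems with 1 vowel insert -ak- after the first vowel.
So mudoz → mudzet.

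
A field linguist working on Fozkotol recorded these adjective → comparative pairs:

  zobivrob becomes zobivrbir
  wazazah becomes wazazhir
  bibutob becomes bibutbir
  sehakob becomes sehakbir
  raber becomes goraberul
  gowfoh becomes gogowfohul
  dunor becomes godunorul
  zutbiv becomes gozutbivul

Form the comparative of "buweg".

wazazah and gowfoh both end in -h yet inflect differently (wazazhir, gogowfohul), so the final letter is not what conditions the rule; the number of vowels is.
"buweg" has 2 vowels. The stems with 2 vowels (raber → goraberul, gowfoh → gogowfohul, dunor → godunorul) add go- … -ul around the stem.
The other pattern: stems with 3 vowels delete the last vowel and add -ir.
So buweg → gobuwegul.

gobuwegul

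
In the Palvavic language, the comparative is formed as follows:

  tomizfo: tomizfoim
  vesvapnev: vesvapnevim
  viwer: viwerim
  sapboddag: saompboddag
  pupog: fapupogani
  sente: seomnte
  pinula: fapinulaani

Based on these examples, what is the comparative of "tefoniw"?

"tefoniw" begins with t-. The one such stem in the data (tomizfo → tomizfoim) adds -im, so the same rule applies.
The other patterns: stems beginning with s- insert -om- after the first vowel; stems beginning with p- add fa- … -ani around the stem.
So tefoniw → tefoniwim.

tefoniwim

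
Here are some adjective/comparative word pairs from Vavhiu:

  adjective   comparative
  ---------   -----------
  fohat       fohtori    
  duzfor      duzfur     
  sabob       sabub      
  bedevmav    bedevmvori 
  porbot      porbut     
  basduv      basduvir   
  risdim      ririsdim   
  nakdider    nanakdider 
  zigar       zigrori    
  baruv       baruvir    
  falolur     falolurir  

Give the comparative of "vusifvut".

vusifvutir

porbot and fohat both end in -t yet inflect differently (porbut, fohtori), so the final letter is not what conditions the rule; the last vowel is.
"vusifvut" has last vowel 'u'. The stems whose last vowel is 'u' (basduv → basduvir, baruv → baruvir, falolur → falolurir) add -ir.
So vusifvut → vusifvutir.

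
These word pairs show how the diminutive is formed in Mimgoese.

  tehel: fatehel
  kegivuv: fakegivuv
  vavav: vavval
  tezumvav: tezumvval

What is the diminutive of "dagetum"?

fadagetum

tezumvav and kegivuv both end in -v yet inflect differently (tezumvval, fakegivuv), so the final letter is not what conditions the rule; the last vowel is.
"dagetum" has last vowel 'u'. The one such stem in the data (kegivuv → fakegivuv) adds the prefix fa-, so the same rule applies.
The other pattern: stems whose last vowel is 'a' delete the last vowel and add -al.
So dagetum → fadagetum.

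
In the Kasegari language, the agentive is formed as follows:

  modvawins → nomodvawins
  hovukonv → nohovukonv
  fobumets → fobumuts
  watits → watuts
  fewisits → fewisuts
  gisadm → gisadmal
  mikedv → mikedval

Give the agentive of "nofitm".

nofutm

"nofitm" has second-to-last letter 't'. The stems whose second-to-last letter is 't' (fobumets → fobumuts, watits → watuts, fewisits → fewisuts) change the last vowel to 'u'.
So nofitm → nofutm.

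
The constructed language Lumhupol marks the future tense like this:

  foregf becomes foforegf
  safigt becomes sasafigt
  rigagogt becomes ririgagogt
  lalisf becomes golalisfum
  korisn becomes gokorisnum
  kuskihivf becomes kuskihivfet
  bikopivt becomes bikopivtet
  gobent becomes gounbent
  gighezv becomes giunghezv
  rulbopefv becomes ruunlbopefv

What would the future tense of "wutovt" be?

wutovtet

foregf and lalisf both end in -f yet inflect differently (foforegf, golalisfum), so the final letter is not what conditions the rule; the second-to-last letter is.
"wutovt" has second-to-last letter 'v'. The stems whose second-to-last letter is 'v' (kuskihivf → kuskihivfet, bikopivt → bikopivtet) add -et.
So wutovt → wutovtet.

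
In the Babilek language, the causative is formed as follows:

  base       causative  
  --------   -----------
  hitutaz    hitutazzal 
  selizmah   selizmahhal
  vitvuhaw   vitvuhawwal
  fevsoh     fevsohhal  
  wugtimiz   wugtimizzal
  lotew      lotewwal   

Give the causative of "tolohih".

tolohihhal

Every pair shown (hitutaz → hitutazzal, selizmah → selizmahhal, vitvuhaw → vitvuhawwal, …) follows the same rule: double the final consonant and add -al.
So tolohih → tolohihhal.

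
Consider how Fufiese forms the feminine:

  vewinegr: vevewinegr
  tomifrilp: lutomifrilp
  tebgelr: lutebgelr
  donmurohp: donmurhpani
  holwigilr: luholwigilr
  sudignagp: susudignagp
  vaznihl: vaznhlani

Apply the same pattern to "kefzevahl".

tomifrilp and sudignagp both end in -p yet inflect differently (lutomifrilp, susudignagp), so the final letter is not what conditions the rule; the second-to-last letter is.
"kefzevahl" has second-to-last letter 'h'. The stems whose second-to-last letter is 'h' (vaznihl → vaznhlani, donmurohp → donmurhpani) delete the last vowel and add -ani.
The other patterns: stems whose second-to-last letter is 'l' add the prefix lu-; stems whose second-to-last letter is 'g' repeat the first consonant+vowel as a prefix.
So kefzevahl → kefzevhlani.

kefzevhlani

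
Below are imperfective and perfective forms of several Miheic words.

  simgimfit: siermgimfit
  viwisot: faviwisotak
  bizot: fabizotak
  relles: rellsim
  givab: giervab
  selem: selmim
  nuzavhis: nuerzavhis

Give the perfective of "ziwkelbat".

zierwkelbat

"ziwkelbat" has last vowel 'a'. The one such stem in the data (givab → giervab) inserts -er- after the first vowel (as do simgimfit, nuzavhis), so the same rule applies.
The other patterns: stems whose last vowel is 'o' add fa- … -ak around the stem; stems whose last vowel is 'e' delete the last vowel and add -im.
So ziwkelbat → zierwkelbat.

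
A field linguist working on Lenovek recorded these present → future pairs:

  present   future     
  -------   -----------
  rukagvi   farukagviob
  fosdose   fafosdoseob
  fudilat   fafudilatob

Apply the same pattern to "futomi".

fafutomiob

Every pair shown (rukagvi → farukagviob, fosdose → fafosdoseob, fudilat → fafudilatob) follows the same rule: add fa- … -ob around the stem.
So futomi → fafutomiob.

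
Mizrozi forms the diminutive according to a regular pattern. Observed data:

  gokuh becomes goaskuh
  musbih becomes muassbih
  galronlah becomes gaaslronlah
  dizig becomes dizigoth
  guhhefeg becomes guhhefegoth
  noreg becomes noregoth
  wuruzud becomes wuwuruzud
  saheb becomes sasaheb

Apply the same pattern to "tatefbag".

musbih and dizig both have last vowel 'i' yet inflect differently (muassbih, dizigoth), so the last vowel is not what conditions the rule; the final letter is.
"tatefbag" ends in -g. The stems ending in -g (dizig → dizigoth, guhhefeg → guhhefegoth, noreg → noregoth) add -oth.
The other patterns: stems ending in -h insert -as- after the first vowel; stems ending in -b or -d repeat the first consonant+vowel as a prefix.
So tatefbag → tatefbagoth.

tatefbagoth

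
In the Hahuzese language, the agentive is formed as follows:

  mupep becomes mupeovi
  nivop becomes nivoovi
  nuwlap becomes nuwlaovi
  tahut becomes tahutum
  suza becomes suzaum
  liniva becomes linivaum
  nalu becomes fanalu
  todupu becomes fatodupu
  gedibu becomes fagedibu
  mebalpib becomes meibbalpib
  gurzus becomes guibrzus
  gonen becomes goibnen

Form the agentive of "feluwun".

feibluwun

nuwlap and suza both have last vowel 'a' yet inflect differently (nuwlaovi, suzaum), so the last vowel is not what conditions the rule; the final letter is.
"feluwun" ends in -n. The one such stem in the data (gonen → goibnen) inserts -ib- after the first vowel (as do mebalpib, gurzus), so the same rule applies.
So feluwun → feibluwun.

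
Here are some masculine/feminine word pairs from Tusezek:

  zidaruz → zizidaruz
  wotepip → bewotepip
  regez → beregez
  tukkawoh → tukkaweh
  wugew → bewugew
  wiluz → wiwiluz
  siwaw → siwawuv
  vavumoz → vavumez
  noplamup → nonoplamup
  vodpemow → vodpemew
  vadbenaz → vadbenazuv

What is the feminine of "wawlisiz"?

vodpemow and siwaw both end in -w yet inflect differently (vodpemew, siwawuv), so the final letter is not what conditions the rule; the last vowel is.
"wawlisiz" has last vowel 'i'. The one such stem in the data (wotepip → bewotepip) adds the prefix be-, so the same rule applies.
The other patterns: stems whose last vowel is 'o' change the last vowel to 'e'; stems whose last vowel is 'a' add -uv; stems whose last vowel is 'u' repeat the first consonant+vowel as a prefix.
So wawlisiz → bewawlisiz.

bewawlisiz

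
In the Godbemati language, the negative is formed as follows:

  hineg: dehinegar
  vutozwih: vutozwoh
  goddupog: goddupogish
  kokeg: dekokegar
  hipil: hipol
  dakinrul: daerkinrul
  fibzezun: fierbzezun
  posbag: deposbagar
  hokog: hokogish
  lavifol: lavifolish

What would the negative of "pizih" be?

pizoh

"pizih" has last vowel 'i'. The stems whose last vowel is 'i' (hipil → hipol, vutozwih → vutozwoh) change the last vowel to 'o'.
The other patterns: stems whose last vowel is 'u' insert -er- after the first vowel; stems whose last vowel is 'o' add -ish; stems whose last vowel is 'a' or 'e' add de- … -ar around the stem.
So pizih → pizoh.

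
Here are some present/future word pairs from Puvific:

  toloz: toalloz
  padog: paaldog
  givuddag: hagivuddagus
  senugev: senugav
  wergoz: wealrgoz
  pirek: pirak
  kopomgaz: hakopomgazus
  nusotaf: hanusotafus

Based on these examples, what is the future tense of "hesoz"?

healsoz

"hesoz" has last vowel 'o'. The stems whose last vowel is 'o' (padog → paaldog, wergoz → wealrgoz, toloz → toalloz) insert -al- after the first vowel.
So hesoz → healsoz.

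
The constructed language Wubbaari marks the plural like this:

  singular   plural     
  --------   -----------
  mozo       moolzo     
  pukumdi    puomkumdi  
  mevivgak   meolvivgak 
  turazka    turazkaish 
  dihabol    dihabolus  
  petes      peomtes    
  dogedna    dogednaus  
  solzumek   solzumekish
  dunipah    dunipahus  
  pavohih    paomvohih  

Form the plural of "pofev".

poomfev

"pofev" begins with p-. The stems beginning with p- (pavohih → paomvohih, pukumdi → puomkumdi, petes → peomtes) insert -om- after the first vowel.
The other patterns: stems beginning with d- add -us; stems beginning with m- insert -ol- after the first vowel; stems beginning with s- or t- add -ish.
So pofev → poomfev.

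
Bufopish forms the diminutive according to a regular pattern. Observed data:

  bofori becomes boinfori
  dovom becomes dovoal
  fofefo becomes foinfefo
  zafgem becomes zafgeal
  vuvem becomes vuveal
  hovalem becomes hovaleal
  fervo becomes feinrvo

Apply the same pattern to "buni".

"buni" ends in -i. The one such stem in the data (bofori → boinfori) inserts -in- after the first vowel (as do fervo, fofefo), so the same rule applies.
So buni → buinni.

buinni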